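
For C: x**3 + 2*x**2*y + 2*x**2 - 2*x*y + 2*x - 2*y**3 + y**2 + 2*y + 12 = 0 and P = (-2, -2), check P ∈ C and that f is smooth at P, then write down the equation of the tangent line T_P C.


Tangent line at P: 26*x - 14*y + 24 = 0.

Step 1: f(-2, -2) = 0, so P lies on C.
Step 2: partial derivatives
  f_x(x, y) = 3*x**2 + 4*x*y + 4*x - 2*y + 2, f_y(x, y) = 2*x**2 - 2*x - 6*y**2 + 2*y + 2.
  f_x(P) = 26, f_y(P) = -14 (gradient nonzero, so P is smooth).
Step 3: tangent line at P: 26·(x − -2) + -14·(y − -2) = 0.
Expanding: 26*x - 14*y + 24 = 0.


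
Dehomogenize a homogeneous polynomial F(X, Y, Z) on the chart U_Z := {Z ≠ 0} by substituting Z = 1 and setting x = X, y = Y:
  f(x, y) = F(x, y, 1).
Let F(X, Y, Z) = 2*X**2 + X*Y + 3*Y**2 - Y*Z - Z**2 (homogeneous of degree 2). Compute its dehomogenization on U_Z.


f(x, y) = 2*x**2 + x*y + 3*y**2 - y - 1

On U_Z we set Z = 1. Each monomial c·X^i·Y^j·Z^k in F becomes c·x^i·y^j·1^k = c·x^i·y^j.
Substituting Z = 1: F(X, Y, 1) = 2*x**2 + x*y + 3*y**2 - y - 1.
Note: deg(f) ≤ deg(F) = 2; strict inequality happens when F is divisible by Z (lost terms).


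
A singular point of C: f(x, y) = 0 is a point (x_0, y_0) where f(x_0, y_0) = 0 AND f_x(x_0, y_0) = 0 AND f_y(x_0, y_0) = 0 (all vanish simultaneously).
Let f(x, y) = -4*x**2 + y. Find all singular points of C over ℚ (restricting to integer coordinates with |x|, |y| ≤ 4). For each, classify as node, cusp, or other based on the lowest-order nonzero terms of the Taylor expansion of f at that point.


No singular points in the scanned grid; C is smooth there.

Compute partial derivatives:
  f_x = -8*x.
  f_y = 1.
f_y = 1 is a nonzero constant, so f_y never vanishes: no point (x, y) can satisfy f = f_x = f_y = 0. In particular no (x, y) ∈ {−4, ..., 4}² is singular; the curve is smooth.


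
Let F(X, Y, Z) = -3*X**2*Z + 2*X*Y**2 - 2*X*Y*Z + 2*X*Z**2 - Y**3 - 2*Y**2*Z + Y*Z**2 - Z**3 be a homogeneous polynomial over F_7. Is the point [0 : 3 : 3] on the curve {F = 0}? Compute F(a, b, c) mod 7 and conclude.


F(0,3,3) ≡ 3 (mod 7); P is NOT on the curve.

Evaluate F(0, 3, 3) term-by-term (mod 7).
  -3*X**2*Z ↦ -3·0·1·3 = 0
  2*X*Y**2 ↦ 2·0·9·1 = 0
  -2*X*Y*Z ↦ -2·0·3·3 = 0
  2*X*Z**2 ↦ 2·0·1·9 = 0
  -Y**3 ↦ -1·1·27·1 = -27
  -2*Y**2*Z ↦ -2·1·9·3 = -54
  Y*Z**2 ↦ 1·1·3·9 = 27
  -Z**3 ↦ -1·1·1·27 = -27
Sum: F(0, 3, 3) = (0) + (0) + (0) + (0) + (-27) + (-54) + (27) + (-27) = -81.
Reducing mod 7: -81 ≡ 3 (mod 7).
Since F(a, b, c) ≡ 3 ≠ 0 (mod 7), P does NOT lie on the curve.


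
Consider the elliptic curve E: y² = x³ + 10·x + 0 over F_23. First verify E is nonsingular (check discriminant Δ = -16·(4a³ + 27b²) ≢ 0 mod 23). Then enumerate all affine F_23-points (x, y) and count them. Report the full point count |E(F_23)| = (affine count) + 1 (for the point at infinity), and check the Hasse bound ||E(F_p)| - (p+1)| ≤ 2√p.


Affine points = {(0, 0), (4, 9), (4, 14), (6, 0), (12, 10), (12, 13), (13, 2), (13, 21), (14, 3), (14, 20), (15, 11), (15, 12), (16, 1), (16, 22), (17, 0), (18, 3), (18, 20), (20, 9), (20, 14), (21, 8), (21, 15), (22, 9), (22, 14)}; affine count = 23; |E(F_23)| = 24.

Discriminant check: Δ ∝ 4a³ + 27b² = 4·10³ + 27·0² = 4·1000 + 27·0 ≡ 21 (mod 23). Nonzero ⇒ E is nonsingular.
For each x ∈ F_23, compute rhs = x³ + 10·x + 0 mod 23, then count y ∈ F_23 with y² ≡ rhs.
  x = 0: rhs = 0, matching y values: 0 (1 points).
  x = 1: rhs = 11, matching y values: none (0 points).
  x = 2: rhs = 5, matching y values: none (0 points).
  x = 3: rhs = 11, matching y values: none (0 points).
  x = 4: rhs = 12, matching y values: 9, 14 (2 points).
  x = 5: rhs = 14, matching y values: none (0 points).
  x = 6: rhs = 0, matching y values: 0 (1 points).
  x = 7: rhs = 22, matching y values: none (0 points).
  x = 8: rhs = 17, matching y values: none (0 points).
  x = 9: rhs = 14, matching y values: none (0 points).
  x = 10: rhs = 19, matching y values: none (0 points).
  x = 11: rhs = 15, matching y values: none (0 points).
  x = 12: rhs = 8, matching y values: 10, 13 (2 points).
  x = 13: rhs = 4, matching y values: 2, 21 (2 points).
  x = 14: rhs = 9, matching y values: 3, 20 (2 points).
  x = 15: rhs = 6, matching y values: 11, 12 (2 points).
  x = 16: rhs = 1, matching y values: 1, 22 (2 points).
  x = 17: rhs = 0, matching y values: 0 (1 points).
  x = 18: rhs = 9, matching y values: 3, 20 (2 points).
  x = 19: rhs = 11, matching y values: none (0 points).
  x = 20: rhs = 12, matching y values: 9, 14 (2 points).
  x = 21: rhs = 18, matching y values: 8, 15 (2 points).
  x = 22: rhs = 12, matching y values: 9, 14 (2 points).
Total affine count: 23.
Full point count |E(F_23)| = 23 + 1 = 24.
Hasse bound: |24 − (23+1)| = |0| = 0 ≤ 2√23 ≈ 9.5917 ✓.


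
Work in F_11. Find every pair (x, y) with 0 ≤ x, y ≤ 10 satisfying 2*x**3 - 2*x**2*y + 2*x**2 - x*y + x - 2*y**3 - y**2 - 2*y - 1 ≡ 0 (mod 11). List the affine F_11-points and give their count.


Affine F_11-points: {(0, 5), (3, 9), (5, 6), (8, 3), (8, 10), (9, 0), (9, 1), (9, 4)}; count = 8.

For each of the 121 pairs (x, y) ∈ F_11², evaluate f(x, y) mod 11. Record the zeros.
  x = 0: [0↦10, 1↦5, 2↦8, 3↦7, 4↦1, 5↦0, 6↦3, 7↦9, 8↦6, 9↦4, 10↦2]  zeros at y ∈ {5}
  x = 1: [0↦4, 1↦7, 2↦7, 3↦3, 4↦5, 5↦1, 6↦1, 7↦4, 8↦9, 9↦4, 10↦10]  zeros at y ∈ ∅
  x = 2: [0↦3, 1↦10, 2↦3, 3↦3, 4↦9, 5↦9, 6↦2, 7↦9, 8↦7, 9↦6, 10↦5]  zeros at y ∈ ∅
  x = 3: [0↦8, 1↦4, 2↦8, 3↦8, 4↦3, 5↦3, 6↦7, 7↦3, 8↦1, 9↦0, 10↦10]  zeros at y ∈ {9}
  x = 4: [0↦9, 1↦1, 2↦1, 3↦8, 4↦10, 5↦6, 6↦6, 7↦9, 8↦3, 9↦9, 10↦4]  zeros at y ∈ ∅
  x = 5: [0↦7, 1↦2, 2↦5, 3↦4, 4↦9, 5↦8, 6↦0, 7↦6, 8↦3, 9↦1, 10↦10]  zeros at y ∈ {6}
  x = 6: [0↦3, 1↦8, 2↦10, 3↦8, 4↦1, 5↦10, 6↦1, 7↦6, 8↦2, 9↦10, 10↦7]  zeros at y ∈ ∅
  x = 7: [0↦9, 1↦9, 2↦6, 3↦10, 4↦9, 5↦2, 6↦10, 7↦10, 8↦1, 9↦4, 10↦7]  zeros at y ∈ ∅
  x = 8: [0↦4, 1↦6, 2↦5, 3↦0, 4↦1, 5↦7, 6↦6, 7↦8, 8↦1, 9↦6, 10↦0]  zeros at y ∈ {3, 10}
  x = 9: [0↦0, 1↦0, 2↦8, 3↦1, 4↦0, 5↦4, 6↦1, 7↦1, 8↦3, 9↦6, 10↦9]  zeros at y ∈ {0, 1, 4}
  x = 10: [0↦9, 1↦3, 2↦5, 3↦3, 4↦7, 5↦5, 6↦7, 7↦1, 8↦8, 9↦5, 10↦2]  zeros at y ∈ ∅
Collecting zeros: affine points = {(0, 5), (3, 9), (5, 6), (8, 3), (8, 10), (9, 0), (9, 1), (9, 4)}.
Total count |C(F_11)_aff| = 8.


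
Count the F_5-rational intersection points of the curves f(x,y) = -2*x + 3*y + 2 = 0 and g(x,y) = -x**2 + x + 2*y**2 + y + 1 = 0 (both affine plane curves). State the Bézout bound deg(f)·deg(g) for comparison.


Common zeros: {(2, 4)}; count = 1; Bézout bound = 2.

deg(f) = 1, deg(g) = 2, so Bézout bound = 2.
Scan x ∈ F_5. For each x, list the y ∈ F_5 with f(x, y) ≡ 0 and those with g(x, y) ≡ 0 (mod 5); the common zeros in that column are the intersection.
  x = 0: f ≡ 0 at y ∈ {1}; g ≡ 0 at y ∈ ∅; common: ∅.
  x = 1: f ≡ 0 at y ∈ {0}; g ≡ 0 at y ∈ ∅; common: ∅.
  x = 2: f ≡ 0 at y ∈ {4}; g ≡ 0 at y ∈ {3, 4}; common: {4}.
  x = 3: f ≡ 0 at y ∈ {3}; g ≡ 0 at y ∈ {0, 2}; common: ∅.
  x = 4: f ≡ 0 at y ∈ {2}; g ≡ 0 at y ∈ {3, 4}; common: ∅.
Collecting: common zeros = {(2, 4)}, so the count is 1.
Comparison with the Bézout bound: 1 ≤ 2 = deg(f)·deg(g), as expected for curves with no common component (the affine F_5-count falls short of the bound because intersections may lie at infinity, over extension fields, or carry multiplicity).


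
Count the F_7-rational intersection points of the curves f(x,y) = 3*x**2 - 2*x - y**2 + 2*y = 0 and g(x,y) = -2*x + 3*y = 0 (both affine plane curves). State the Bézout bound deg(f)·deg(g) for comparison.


Common zeros: {(0, 0), (3, 2)}; count = 2; Bézout bound = 2.

deg(f) = 2, deg(g) = 1, so Bézout bound = 2.
Scan x ∈ F_7. For each x, list the y ∈ F_7 with f(x, y) ≡ 0 and those with g(x, y) ≡ 0 (mod 7); the common zeros in that column are the intersection.
  x = 0: f ≡ 0 at y ∈ {0, 2}; g ≡ 0 at y ∈ {0}; common: {0}.
  x = 1: f ≡ 0 at y ∈ {4, 5}; g ≡ 0 at y ∈ {3}; common: ∅.
  x = 2: f ≡ 0 at y ∈ {4, 5}; g ≡ 0 at y ∈ {6}; common: ∅.
  x = 3: f ≡ 0 at y ∈ {0, 2}; g ≡ 0 at y ∈ {2}; common: {2}.
  x = 4: f ≡ 0 at y ∈ ∅; g ≡ 0 at y ∈ {5}; common: ∅.
  x = 5: f ≡ 0 at y ∈ ∅; g ≡ 0 at y ∈ {1}; common: ∅.
  x = 6: f ≡ 0 at y ∈ ∅; g ≡ 0 at y ∈ {4}; common: ∅.
Collecting: common zeros = {(0, 0), (3, 2)}, so the count is 2.
Comparison with the Bézout bound: 2 ≤ 2 = deg(f)·deg(g), as expected for curves with no common component (the bound is attained).


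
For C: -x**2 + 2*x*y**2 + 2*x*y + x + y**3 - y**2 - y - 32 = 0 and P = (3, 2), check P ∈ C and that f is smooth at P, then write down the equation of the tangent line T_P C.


Tangent line at P: 7*x + 37*y - 95 = 0.

Step 1: f(3, 2) = 0, so P lies on C.
Step 2: partial derivatives
  f_x(x, y) = -2*x + 2*y**2 + 2*y + 1, f_y(x, y) = 4*x*y + 2*x + 3*y**2 - 2*y - 1.
  f_x(P) = 7, f_y(P) = 37 (gradient nonzero, so P is smooth).
Step 3: tangent line at P: 7·(x − 3) + 37·(y − 2) = 0.
Expanding: 7*x + 37*y - 95 = 0.


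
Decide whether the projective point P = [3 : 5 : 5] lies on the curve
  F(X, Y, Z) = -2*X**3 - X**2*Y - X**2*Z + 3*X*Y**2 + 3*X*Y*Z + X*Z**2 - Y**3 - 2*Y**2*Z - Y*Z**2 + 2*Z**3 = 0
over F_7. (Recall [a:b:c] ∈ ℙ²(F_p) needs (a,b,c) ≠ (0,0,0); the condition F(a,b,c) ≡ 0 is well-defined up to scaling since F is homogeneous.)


F(3,5,5) ≡ 5 (mod 7); P is NOT on the curve.

Evaluate F(3, 5, 5) term-by-term (mod 7).
  -2*X**3 ↦ -2·27·1·1 = -54
  -X**2*Y ↦ -1·9·5·1 = -45
  -X**2*Z ↦ -1·9·1·5 = -45
  3*X*Y**2 ↦ 3·3·25·1 = 225
  3*X*Y*Z ↦ 3·3·5·5 = 225
  X*Z**2 ↦ 1·3·1·25 = 75
  -Y**3 ↦ -1·1·125·1 = -125
  -2*Y**2*Z ↦ -2·1·25·5 = -250
  -Y*Z**2 ↦ -1·1·5·25 = -125
  2*Z**3 ↦ 2·1·1·125 = 250
Sum: F(3, 5, 5) = (-54) + (-45) + (-45) + (225) + (225) + (75) + (-125) + (-250) + (-125) + (250) = 131.
Reducing mod 7: 131 ≡ 5 (mod 7).
Since F(a, b, c) ≡ 5 ≠ 0 (mod 7), P does NOT lie on the curve.


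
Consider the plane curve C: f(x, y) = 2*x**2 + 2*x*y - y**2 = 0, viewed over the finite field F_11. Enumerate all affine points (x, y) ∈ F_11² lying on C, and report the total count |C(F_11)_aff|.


Affine F_11-points: {(0, 0), (1, 6), (1, 7), (2, 1), (2, 3), (3, 7), (3, 10), (4, 2), (4, 6), (5, 2), (5, 8), (6, 3), (6, 9), (7, 5), (7, 9), (8, 1), (8, 4), (9, 8), (9, 10), (10, 4), (10, 5)}; count = 21.

For each of the 121 pairs (x, y) ∈ F_11², evaluate f(x, y) mod 11. Record the zeros.
  x = 0: [0↦0, 1↦10, 2↦7, 3↦2, 4↦6, 5↦8, 6↦8, 7↦6, 8↦2, 9↦7, 10↦10]  zeros at y ∈ {0}
  x = 1: [0↦2, 1↦3, 2↦2, 3↦10, 4↦5, 5↦9, 6↦0, 7↦0, 8↦9, 9↦5, 10↦10]  zeros at y ∈ {6, 7}
  x = 2: [0↦8, 1↦0, 2↦1, 3↦0, 4↦8, 5↦3, 6↦7, 7↦9, 8↦9, 9↦7, 10↦3]  zeros at y ∈ {1, 3}
  x = 3: [0↦7, 1↦1, 2↦4, 3↦5, 4↦4, 5↦1, 6↦7, 7↦0, 8↦2, 9↦2, 10↦0]  zeros at y ∈ {7, 10}
  x = 4: [0↦10, 1↦6, 2↦0, 3↦3, 4↦4, 5↦3, 6↦0, 7↦6, 8↦10, 9↦1, 10↦1]  zeros at y ∈ {2, 6}
  x = 5: [0↦6, 1↦4, 2↦0, 3↦5, 4↦8, 5↦9, 6↦8, 7↦5, 8↦0, 9↦4, 10↦6]  zeros at y ∈ {2, 8}
  x = 6: [0↦6, 1↦6, 2↦4, 3↦0, 4↦5, 5↦8, 6↦9, 7↦8, 8↦5, 9↦0, 10↦4]  zeros at y ∈ {3, 9}
  x = 7: [0↦10, 1↦1, 2↦1, 3↦10, 4↦6, 5↦0, 6↦3, 7↦4, 8↦3, 9↦0, 10↦6]  zeros at y ∈ {5, 9}
  x = 8: [0↦7, 1↦0, 2↦2, 3↦2, 4↦0, 5↦7, 6↦1, 7↦4, 8↦5, 9↦4, 10↦1]  zeros at y ∈ {1, 4}
  x = 9: [0↦8, 1↦3, 2↦7, 3↦9, 4↦9, 5↦7, 6↦3, 7↦8, 8↦0, 9↦1, 10↦0]  zeros at y ∈ {8, 10}
  x = 10: [0↦2, 1↦10, 2↦5, 3↦9, 4↦0, 5↦0, 6↦9, 7↦5, 8↦10, 9↦2, 10↦3]  zeros at y ∈ {4, 5}
Collecting zeros: affine points = {(0, 0), (1, 6), (1, 7), (2, 1), (2, 3), (3, 7), (3, 10), (4, 2), (4, 6), (5, 2), (5, 8), (6, 3), (6, 9), (7, 5), (7, 9), (8, 1), (8, 4), (9, 8), (9, 10), (10, 4), (10, 5)}.
Total count |C(F_11)_aff| = 21.


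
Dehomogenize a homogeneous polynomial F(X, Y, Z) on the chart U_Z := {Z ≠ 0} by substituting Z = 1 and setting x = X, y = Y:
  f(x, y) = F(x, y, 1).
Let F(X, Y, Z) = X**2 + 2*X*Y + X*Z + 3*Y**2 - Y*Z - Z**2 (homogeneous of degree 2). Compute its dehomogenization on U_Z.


f(x, y) = x**2 + 2*x*y + x + 3*y**2 - y - 1

On U_Z we set Z = 1. Each monomial c·X^i·Y^j·Z^k in F becomes c·x^i·y^j·1^k = c·x^i·y^j.
Substituting Z = 1: F(X, Y, 1) = x**2 + 2*x*y + x + 3*y**2 - y - 1.
Note: deg(f) ≤ deg(F) = 2; strict inequality happens when F is divisible by Z (lost terms).


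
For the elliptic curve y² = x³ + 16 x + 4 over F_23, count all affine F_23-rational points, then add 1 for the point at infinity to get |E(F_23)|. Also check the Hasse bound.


Affine points = {(0, 2), (0, 21), (5, 5), (5, 18), (8, 0), (9, 7), (9, 16), (11, 4), (11, 19), (15, 10), (15, 13), (16, 3), (16, 20), (18, 11), (18, 12)}; affine count = 15; |E(F_23)| = 16.

Discriminant check: Δ ∝ 4a³ + 27b² = 4·16³ + 27·4² = 4·4096 + 27·16 ≡ 3 (mod 23). Nonzero ⇒ E is nonsingular.
For each x ∈ F_23, compute rhs = x³ + 16·x + 4 mod 23, then count y ∈ F_23 with y² ≡ rhs.
  x = 0: rhs = 4, matching y values: 2, 21 (2 points).
  x = 1: rhs = 21, matching y values: none (0 points).
  x = 2: rhs = 21, matching y values: none (0 points).
  x = 3: rhs = 10, matching y values: none (0 points).
  x = 4: rhs = 17, matching y values: none (0 points).
  x = 5: rhs = 2, matching y values: 5, 18 (2 points).
  x = 6: rhs = 17, matching y values: none (0 points).
  x = 7: rhs = 22, matching y values: none (0 points).
  x = 8: rhs = 0, matching y values: 0 (1 points).
  x = 9: rhs = 3, matching y values: 7, 16 (2 points).
  x = 10: rhs = 14, matching y values: none (0 points).
  x = 11: rhs = 16, matching y values: 4, 19 (2 points).
  x = 12: rhs = 15, matching y values: none (0 points).
  x = 13: rhs = 17, matching y values: none (0 points).
  x = 14: rhs = 5, matching y values: none (0 points).
  x = 15: rhs = 8, matching y values: 10, 13 (2 points).
  x = 16: rhs = 9, matching y values: 3, 20 (2 points).
  x = 17: rhs = 14, matching y values: none (0 points).
  x = 18: rhs = 6, matching y values: 11, 12 (2 points).
  x = 19: rhs = 14, matching y values: none (0 points).
  x = 20: rhs = 21, matching y values: none (0 points).
  x = 21: rhs = 10, matching y values: none (0 points).
  x = 22: rhs = 10, matching y values: none (0 points).
Total affine count: 15.
Full point count |E(F_23)| = 15 + 1 = 16.
Hasse bound: |16 − (23+1)| = |-8| = 8 ≤ 2√23 ≈ 9.5917 ✓.


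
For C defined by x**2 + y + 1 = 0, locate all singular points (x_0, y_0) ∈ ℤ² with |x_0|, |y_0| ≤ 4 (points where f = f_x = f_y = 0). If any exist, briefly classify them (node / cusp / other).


No singular points in the scanned grid; C is smooth there.

Compute partial derivatives:
  f_x = 2*x.
  f_y = 1.
f_y = 1 is a nonzero constant, so f_y never vanishes: no point (x, y) can satisfy f = f_x = f_y = 0. In particular no (x, y) ∈ {−4, ..., 4}² is singular; the curve is smooth.


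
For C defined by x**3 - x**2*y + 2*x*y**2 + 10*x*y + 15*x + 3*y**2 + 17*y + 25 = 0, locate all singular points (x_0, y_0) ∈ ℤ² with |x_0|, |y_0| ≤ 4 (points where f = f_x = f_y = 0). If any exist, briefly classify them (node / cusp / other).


Singular points: {(-1, -3)}; classification: cusp.

Compute partial derivatives:
  f_x = 3*x**2 - 2*x*y + 2*y**2 + 10*y + 15.
  f_y = -x**2 + 4*x*y + 10*x + 6*y + 17.
Scan x_0 ∈ {−4, ..., 4}. For each x_0, f_y(x_0, y) is a polynomial in y; find its integer roots y ∈ {−4, ..., 4}, then test f_x and f at those candidates.
  x = -4: f_y(-4, y) = -10*y - 39; no integer root y with |y| ≤ 4.
  x = -3: f_y(-3, y) = -6*y - 22; no integer root y with |y| ≤ 4.
  x = -2: f_y(-2, y) = -2*y - 7; no integer root y with |y| ≤ 4.
  x = -1: f_y(-1, y) = 2*y + 6; vanishes at y ∈ {-3}. (-1, -3): f_x = 0, f = 0 — SINGULAR.
  x = 0: f_y(0, y) = 6*y + 17; no integer root y with |y| ≤ 4.
  x = 1: f_y(1, y) = 10*y + 26; no integer root y with |y| ≤ 4.
  x = 2: f_y(2, y) = 14*y + 33; no integer root y with |y| ≤ 4.
  x = 3: f_y(3, y) = 18*y + 38; no integer root y with |y| ≤ 4.
  x = 4: f_y(4, y) = 22*y + 41; no integer root y with |y| ≤ 4.
Only singular point on the grid: (-1, -3).
Classify: substitute x = -1 + u, y = -3 + v and expand: f = u**3 - u**2*v + 2*u*v**2 + v**2.
No constant or linear terms (consistent with a singular point). Quadratic part: v**2. Cubic part: u**3 - u**2*v + 2*u*v**2.
The quadratic part v**2 is a perfect square, so there is a single (double) tangent line v = 0, i.e. y = -3. Restricting the cubic part to that line (v = 0) leaves u**3 ≠ 0, so f is not divisible by v and the branch is v² ≈ -u**3 to lowest order — this is a cusp.
Classification: cusp.


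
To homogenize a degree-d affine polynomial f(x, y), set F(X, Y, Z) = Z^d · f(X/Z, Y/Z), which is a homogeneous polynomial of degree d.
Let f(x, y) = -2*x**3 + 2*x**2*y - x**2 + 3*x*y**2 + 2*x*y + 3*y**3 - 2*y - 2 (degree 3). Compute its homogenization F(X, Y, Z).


F(X, Y, Z) = -2*X**3 + 2*X**2*Y - X**2*Z + 3*X*Y**2 + 2*X*Y*Z + 3*Y**3 - 2*Y*Z**2 - 2*Z**3

deg(f) = 3.
Substitute x = X/Z, y = Y/Z into f, then multiply by Z^3.
  monomial -2·x^3·y^0 ↦ -2·X^3·Y^0·Z^0.
  monomial 2·x^2·y^1 ↦ 2·X^2·Y^1·Z^0.
  monomial -1·x^2·y^0 ↦ -1·X^2·Y^0·Z^1.
  monomial 3·x^1·y^2 ↦ 3·X^1·Y^2·Z^0.
  monomial 2·x^1·y^1 ↦ 2·X^1·Y^1·Z^1.
  monomial 3·x^0·y^3 ↦ 3·X^0·Y^3·Z^0.
  monomial -2·x^0·y^1 ↦ -2·X^0·Y^1·Z^2.
  monomial -2·x^0·y^0 ↦ -2·X^0·Y^0·Z^3.
Collecting: F(X, Y, Z) = -2*X**3 + 2*X**2*Y - X**2*Z + 3*X*Y**2 + 2*X*Y*Z + 3*Y**3 - 2*Y*Z**2 - 2*Z**3.


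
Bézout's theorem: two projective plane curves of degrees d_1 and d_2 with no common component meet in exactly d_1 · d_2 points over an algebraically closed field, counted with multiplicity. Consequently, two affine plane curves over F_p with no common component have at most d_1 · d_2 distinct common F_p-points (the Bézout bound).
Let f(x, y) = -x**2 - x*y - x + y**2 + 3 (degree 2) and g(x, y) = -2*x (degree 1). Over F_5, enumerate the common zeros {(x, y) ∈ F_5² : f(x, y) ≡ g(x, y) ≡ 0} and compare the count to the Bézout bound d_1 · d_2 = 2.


Common zeros: ∅; count = 0; Bézout bound = 2.

deg(f) = 2, deg(g) = 1, so Bézout bound = 2.
Scan x ∈ F_5. For each x, list the y ∈ F_5 with f(x, y) ≡ 0 and those with g(x, y) ≡ 0 (mod 5); the common zeros in that column are the intersection.
  x = 0: f ≡ 0 at y ∈ ∅; g ≡ 0 at y ∈ {0, 1, 2, 3, 4}; common: ∅.
  x = 1: f ≡ 0 at y ∈ ∅; g ≡ 0 at y ∈ ∅; common: ∅.
  x = 2: f ≡ 0 at y ∈ {3, 4}; g ≡ 0 at y ∈ ∅; common: ∅.
  x = 3: f ≡ 0 at y ∈ {4}; g ≡ 0 at y ∈ ∅; common: ∅.
  x = 4: f ≡ 0 at y ∈ {1, 3}; g ≡ 0 at y ∈ ∅; common: ∅.
Collecting: common zeros = ∅, so the count is 0.
Comparison with the Bézout bound: 0 ≤ 2 = deg(f)·deg(g), as expected for curves with no common component (the affine F_5-count falls short of the bound because intersections may lie at infinity, over extension fields, or carry multiplicity).


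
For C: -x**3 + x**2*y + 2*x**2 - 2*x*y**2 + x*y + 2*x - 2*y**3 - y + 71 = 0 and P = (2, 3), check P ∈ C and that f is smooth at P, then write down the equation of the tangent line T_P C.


Tangent line at P: -5*x - 73*y + 229 = 0.

Step 1: f(2, 3) = 0, so P lies on C.
Step 2: partial derivatives
  f_x(x, y) = -3*x**2 + 2*x*y + 4*x - 2*y**2 + y + 2, f_y(x, y) = x**2 - 4*x*y + x - 6*y**2 - 1.
  f_x(P) = -5, f_y(P) = -73 (gradient nonzero, so P is smooth).
Step 3: tangent line at P: -5·(x − 2) + -73·(y − 3) = 0.
Expanding: -5*x - 73*y + 229 = 0.


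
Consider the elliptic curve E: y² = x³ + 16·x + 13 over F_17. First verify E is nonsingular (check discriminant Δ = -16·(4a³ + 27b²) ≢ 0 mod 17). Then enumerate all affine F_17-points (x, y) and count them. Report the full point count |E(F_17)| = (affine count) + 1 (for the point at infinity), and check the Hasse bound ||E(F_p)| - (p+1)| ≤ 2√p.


Affine points = {(0, 8), (0, 9), (1, 8), (1, 9), (2, 6), (2, 11), (6, 6), (6, 11), (7, 3), (7, 14), (9, 6), (9, 11), (10, 0), (13, 2), (13, 15), (16, 8), (16, 9)}; affine count = 17; |E(F_17)| = 18.

Discriminant check: Δ ∝ 4a³ + 27b² = 4·16³ + 27·13² = 4·4096 + 27·169 ≡ 3 (mod 17). Nonzero ⇒ E is nonsingular.
For each x ∈ F_17, compute rhs = x³ + 16·x + 13 mod 17, then count y ∈ F_17 with y² ≡ rhs.
  x = 0: rhs = 13, matching y values: 8, 9 (2 points).
  x = 1: rhs = 13, matching y values: 8, 9 (2 points).
  x = 2: rhs = 2, matching y values: 6, 11 (2 points).
  x = 3: rhs = 3, matching y values: none (0 points).
  x = 4: rhs = 5, matching y values: none (0 points).
  x = 5: rhs = 14, matching y values: none (0 points).
  x = 6: rhs = 2, matching y values: 6, 11 (2 points).
  x = 7: rhs = 9, matching y values: 3, 14 (2 points).
  x = 8: rhs = 7, matching y values: none (0 points).
  x = 9: rhs = 2, matching y values: 6, 11 (2 points).
  x = 10: rhs = 0, matching y values: 0 (1 points).
  x = 11: rhs = 7, matching y values: none (0 points).
  x = 12: rhs = 12, matching y values: none (0 points).
  x = 13: rhs = 4, matching y values: 2, 15 (2 points).
  x = 14: rhs = 6, matching y values: none (0 points).
  x = 15: rhs = 7, matching y values: none (0 points).
  x = 16: rhs = 13, matching y values: 8, 9 (2 points).
Total affine count: 17.
Full point count |E(F_17)| = 17 + 1 = 18.
Hasse bound: |18 − (17+1)| = |0| = 0 ≤ 2√17 ≈ 8.2462 ✓.


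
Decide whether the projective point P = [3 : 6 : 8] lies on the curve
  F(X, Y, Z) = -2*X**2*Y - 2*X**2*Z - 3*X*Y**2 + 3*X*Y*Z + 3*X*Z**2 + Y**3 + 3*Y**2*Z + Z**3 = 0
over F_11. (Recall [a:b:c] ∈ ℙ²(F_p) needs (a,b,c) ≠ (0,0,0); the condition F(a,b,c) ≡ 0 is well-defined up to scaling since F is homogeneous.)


F(3,6,8) ≡ 0 (mod 11); P is on the curve.

Evaluate F(3, 6, 8) term-by-term (mod 11).
  -2*X**2*Y ↦ -2·9·6·1 = -108
  -2*X**2*Z ↦ -2·9·1·8 = -144
  -3*X*Y**2 ↦ -3·3·36·1 = -324
  3*X*Y*Z ↦ 3·3·6·8 = 432
  3*X*Z**2 ↦ 3·3·1·64 = 576
  Y**3 ↦ 1·1·216·1 = 216
  3*Y**2*Z ↦ 3·1·36·8 = 864
  Z**3 ↦ 1·1·1·512 = 512
Sum: F(3, 6, 8) = (-108) + (-144) + (-324) + (432) + (576) + (216) + (864) + (512) = 2024.
Reducing mod 11: 2024 ≡ 0 (mod 11).
Since F(a, b, c) ≡ 0 (mod 11), P lies on the curve.


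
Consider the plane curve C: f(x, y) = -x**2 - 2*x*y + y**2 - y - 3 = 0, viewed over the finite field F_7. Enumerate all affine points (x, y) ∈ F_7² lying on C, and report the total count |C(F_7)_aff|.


Affine F_7-points: {(1, 4), (1, 6), (2, 0), (2, 5), (5, 0), (5, 4)}; count = 6.

For each of the 49 pairs (x, y) ∈ F_7², evaluate f(x, y) mod 7. Record the zeros.
  x = 0: [0↦4, 1↦4, 2↦6, 3↦3, 4↦2, 5↦3, 6↦6]  zeros at y ∈ ∅
  x = 1: [0↦3, 1↦1, 2↦1, 3↦3, 4↦0, 5↦6, 6↦0]  zeros at y ∈ {4, 6}
  x = 2: [0↦0, 1↦3, 2↦1, 3↦1, 4↦3, 5↦0, 6↦6]  zeros at y ∈ {0, 5}
  x = 3: [0↦2, 1↦3, 2↦6, 3↦4, 4↦4, 5↦6, 6↦3]  zeros at y ∈ ∅
  x = 4: [0↦2, 1↦1, 2↦2, 3↦5, 4↦3, 5↦3, 6↦5]  zeros at y ∈ ∅
  x = 5: [0↦0, 1↦4, 2↦3, 3↦4, 4↦0, 5↦5, 6↦5]  zeros at y ∈ {0, 4}
  x = 6: [0↦3, 1↦5, 2↦2, 3↦1, 4↦2, 5↦5, 6↦3]  zeros at y ∈ ∅
Collecting zeros: affine points = {(1, 4), (1, 6), (2, 0), (2, 5), (5, 0), (5, 4)}.
Total count |C(F_7)_aff| = 6.


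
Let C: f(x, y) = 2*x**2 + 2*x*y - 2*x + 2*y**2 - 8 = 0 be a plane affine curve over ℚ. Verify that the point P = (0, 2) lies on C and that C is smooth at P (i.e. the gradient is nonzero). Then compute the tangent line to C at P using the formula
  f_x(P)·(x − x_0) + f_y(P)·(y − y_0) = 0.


Tangent line at P: 2*x + 8*y - 16 = 0.

Step 1: f(0, 2) = 0, so P lies on C.
Step 2: partial derivatives
  f_x(x, y) = 4*x + 2*y - 2, f_y(x, y) = 2*x + 4*y.
  f_x(P) = 2, f_y(P) = 8 (gradient nonzero, so P is smooth).
Step 3: tangent line at P: 2·(x − 0) + 8·(y − 2) = 0.
Expanding: 2*x + 8*y - 16 = 0.


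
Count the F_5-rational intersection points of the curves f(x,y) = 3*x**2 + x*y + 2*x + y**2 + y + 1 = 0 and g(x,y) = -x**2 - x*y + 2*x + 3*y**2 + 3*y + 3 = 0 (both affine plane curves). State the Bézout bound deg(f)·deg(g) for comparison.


Common zeros: {(1, 4), (2, 4)}; count = 2; Bézout bound = 4.

deg(f) = 2, deg(g) = 2, so Bézout bound = 4.
Scan x ∈ F_5. For each x, list the y ∈ F_5 with f(x, y) ≡ 0 and those with g(x, y) ≡ 0 (mod 5); the common zeros in that column are the intersection.
  x = 0: f ≡ 0 at y ∈ ∅; g ≡ 0 at y ∈ ∅; common: ∅.
  x = 1: f ≡ 0 at y ∈ {4}; g ≡ 0 at y ∈ {2, 4}; common: {4}.
  x = 2: f ≡ 0 at y ∈ {3, 4}; g ≡ 0 at y ∈ {4}; common: {4}.
  x = 3: f ≡ 0 at y ∈ {3}; g ≡ 0 at y ∈ {0}; common: ∅.
  x = 4: f ≡ 0 at y ∈ ∅; g ≡ 0 at y ∈ {0, 2}; common: ∅.
Collecting: common zeros = {(1, 4), (2, 4)}, so the count is 2.
Comparison with the Bézout bound: 2 ≤ 4 = deg(f)·deg(g), as expected for curves with no common component (the affine F_5-count falls short of the bound because intersections may lie at infinity, over extension fields, or carry multiplicity).


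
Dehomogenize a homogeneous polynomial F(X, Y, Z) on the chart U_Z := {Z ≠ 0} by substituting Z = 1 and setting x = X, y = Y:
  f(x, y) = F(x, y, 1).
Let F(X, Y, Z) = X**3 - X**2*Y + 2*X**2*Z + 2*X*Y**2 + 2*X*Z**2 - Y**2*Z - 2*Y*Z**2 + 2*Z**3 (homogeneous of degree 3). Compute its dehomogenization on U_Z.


f(x, y) = x**3 - x**2*y + 2*x**2 + 2*x*y**2 + 2*x - y**2 - 2*y + 2

On U_Z we set Z = 1. Each monomial c·X^i·Y^j·Z^k in F becomes c·x^i·y^j·1^k = c·x^i·y^j.
Substituting Z = 1: F(X, Y, 1) = x**3 - x**2*y + 2*x**2 + 2*x*y**2 + 2*x - y**2 - 2*y + 2.
Note: deg(f) ≤ deg(F) = 3; strict inequality happens when F is divisible by Z (lost terms).


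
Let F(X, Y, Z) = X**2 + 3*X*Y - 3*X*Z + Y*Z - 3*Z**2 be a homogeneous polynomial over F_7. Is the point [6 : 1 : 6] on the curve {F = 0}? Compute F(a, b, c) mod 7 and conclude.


F(6,1,6) ≡ 5 (mod 7); P is NOT on the curve.

Evaluate F(6, 1, 6) term-by-term (mod 7).
  X**2 ↦ 1·36·1·1 = 36
  3*X*Y ↦ 3·6·1·1 = 18
  -3*X*Z ↦ -3·6·1·6 = -108
  Y*Z ↦ 1·1·1·6 = 6
  -3*Z**2 ↦ -3·1·1·36 = -108
Sum: F(6, 1, 6) = (36) + (18) + (-108) + (6) + (-108) = -156.
Reducing mod 7: -156 ≡ 5 (mod 7).
Since F(a, b, c) ≡ 5 ≠ 0 (mod 7), P does NOT lie on the curve.


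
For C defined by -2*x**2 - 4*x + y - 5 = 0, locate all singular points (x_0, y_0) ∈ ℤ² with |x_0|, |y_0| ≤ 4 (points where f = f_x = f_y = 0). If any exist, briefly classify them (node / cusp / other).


No singular points in the scanned grid; C is smooth there.

Compute partial derivatives:
  f_x = -4*x - 4.
  f_y = 1.
f_y = 1 is a nonzero constant, so f_y never vanishes: no point (x, y) can satisfy f = f_x = f_y = 0. In particular no (x, y) ∈ {−4, ..., 4}² is singular; the curve is smooth.


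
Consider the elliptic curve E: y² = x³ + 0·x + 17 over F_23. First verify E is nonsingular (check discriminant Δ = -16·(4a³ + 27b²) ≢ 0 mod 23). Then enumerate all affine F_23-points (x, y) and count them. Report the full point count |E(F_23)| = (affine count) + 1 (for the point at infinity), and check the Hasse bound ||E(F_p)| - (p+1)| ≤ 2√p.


Affine points = {(1, 8), (1, 15), (2, 5), (2, 18), (4, 9), (4, 14), (5, 2), (5, 21), (6, 7), (6, 16), (8, 0), (13, 11), (13, 12), (14, 1), (14, 22), (17, 10), (17, 13), (20, 6), (20, 17), (21, 3), (21, 20), (22, 4), (22, 19)}; affine count = 23; |E(F_23)| = 24.

Discriminant check: Δ ∝ 4a³ + 27b² = 4·0³ + 27·17² = 4·0 + 27·289 ≡ 6 (mod 23). Nonzero ⇒ E is nonsingular.
For each x ∈ F_23, compute rhs = x³ + 0·x + 17 mod 23, then count y ∈ F_23 with y² ≡ rhs.
  x = 0: rhs = 17, matching y values: none (0 points).
  x = 1: rhs = 18, matching y values: 8, 15 (2 points).
  x = 2: rhs = 2, matching y values: 5, 18 (2 points).
  x = 3: rhs = 21, matching y values: none (0 points).
  x = 4: rhs = 12, matching y values: 9, 14 (2 points).
  x = 5: rhs = 4, matching y values: 2, 21 (2 points).
  x = 6: rhs = 3, matching y values: 7, 16 (2 points).
  x = 7: rhs = 15, matching y values: none (0 points).
  x = 8: rhs = 0, matching y values: 0 (1 points).
  x = 9: rhs = 10, matching y values: none (0 points).
  x = 10: rhs = 5, matching y values: none (0 points).
  x = 11: rhs = 14, matching y values: none (0 points).
  x = 12: rhs = 20, matching y values: none (0 points).
  x = 13: rhs = 6, matching y values: 11, 12 (2 points).
  x = 14: rhs = 1, matching y values: 1, 22 (2 points).
  x = 15: rhs = 11, matching y values: none (0 points).
  x = 16: rhs = 19, matching y values: none (0 points).
  x = 17: rhs = 8, matching y values: 10, 13 (2 points).
  x = 18: rhs = 7, matching y values: none (0 points).
  x = 19: rhs = 22, matching y values: none (0 points).
  x = 20: rhs = 13, matching y values: 6, 17 (2 points).
  x = 21: rhs = 9, matching y values: 3, 20 (2 points).
  x = 22: rhs = 16, matching y values: 4, 19 (2 points).
Total affine count: 23.
Full point count |E(F_23)| = 23 + 1 = 24.
Hasse bound: |24 − (23+1)| = |0| = 0 ≤ 2√23 ≈ 9.5917 ✓.


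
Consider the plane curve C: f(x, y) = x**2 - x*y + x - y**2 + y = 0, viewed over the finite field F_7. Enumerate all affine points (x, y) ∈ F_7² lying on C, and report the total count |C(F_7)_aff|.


Affine F_7-points: {(0, 0), (0, 1), (1, 3), (1, 4), (2, 2), (2, 4), (6, 0), (6, 2)}; count = 8.

For each of the 49 pairs (x, y) ∈ F_7², evaluate f(x, y) mod 7. Record the zeros.
  x = 0: [0↦0, 1↦0, 2↦5, 3↦1, 4↦2, 5↦1, 6↦5]  zeros at y ∈ {0, 1}
  x = 1: [0↦2, 1↦1, 2↦5, 3↦0, 4↦0, 5↦5, 6↦1]  zeros at y ∈ {3, 4}
  x = 2: [0↦6, 1↦4, 2↦0, 3↦1, 4↦0, 5↦4, 6↦6]  zeros at y ∈ {2, 4}
  x = 3: [0↦5, 1↦2, 2↦4, 3↦4, 4↦2, 5↦5, 6↦6]  zeros at y ∈ ∅
  x = 4: [0↦6, 1↦2, 2↦3, 3↦2, 4↦6, 5↦1, 6↦1]  zeros at y ∈ ∅
  x = 5: [0↦2, 1↦4, 2↦4, 3↦2, 4↦5, 5↦6, 6↦5]  zeros at y ∈ ∅
  x = 6: [0↦0, 1↦1, 2↦0, 3↦4, 4↦6, 5↦6, 6↦4]  zeros at y ∈ {0, 2}
Collecting zeros: affine points = {(0, 0), (0, 1), (1, 3), (1, 4), (2, 2), (2, 4), (6, 0), (6, 2)}.
Total count |C(F_7)_aff| = 8.


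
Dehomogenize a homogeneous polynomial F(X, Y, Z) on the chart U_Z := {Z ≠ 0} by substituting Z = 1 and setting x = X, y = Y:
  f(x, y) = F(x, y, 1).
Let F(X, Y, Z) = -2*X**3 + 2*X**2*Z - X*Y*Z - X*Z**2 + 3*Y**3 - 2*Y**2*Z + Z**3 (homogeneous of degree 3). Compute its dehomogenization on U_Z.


f(x, y) = -2*x**3 + 2*x**2 - x*y - x + 3*y**3 - 2*y**2 + 1

On U_Z we set Z = 1. Each monomial c·X^i·Y^j·Z^k in F becomes c·x^i·y^j·1^k = c·x^i·y^j.
Substituting Z = 1: F(X, Y, 1) = -2*x**3 + 2*x**2 - x*y - x + 3*y**3 - 2*y**2 + 1.
Note: deg(f) ≤ deg(F) = 3; strict inequality happens when F is divisible by Z (lost terms).


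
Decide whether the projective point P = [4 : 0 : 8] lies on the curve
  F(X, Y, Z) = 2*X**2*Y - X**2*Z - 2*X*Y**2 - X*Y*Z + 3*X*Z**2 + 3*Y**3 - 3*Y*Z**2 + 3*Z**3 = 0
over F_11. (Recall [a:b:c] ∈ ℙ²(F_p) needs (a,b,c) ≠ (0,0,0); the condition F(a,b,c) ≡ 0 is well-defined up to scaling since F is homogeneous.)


F(4,0,8) ≡ 9 (mod 11); P is NOT on the curve.

Evaluate F(4, 0, 8) term-by-term (mod 11).
  2*X**2*Y ↦ 2·16·0·1 = 0
  -X**2*Z ↦ -1·16·1·8 = -128
  -2*X*Y**2 ↦ -2·4·0·1 = 0
  -X*Y*Z ↦ -1·4·0·8 = 0
  3*X*Z**2 ↦ 3·4·1·64 = 768
  3*Y**3 ↦ 3·1·0·1 = 0
  -3*Y*Z**2 ↦ -3·1·0·64 = 0
  3*Z**3 ↦ 3·1·1·512 = 1536
Sum: F(4, 0, 8) = (0) + (-128) + (0) + (0) + (768) + (0) + (0) + (1536) = 2176.
Reducing mod 11: 2176 ≡ 9 (mod 11).
Since F(a, b, c) ≡ 9 ≠ 0 (mod 11), P does NOT lie on the curve.


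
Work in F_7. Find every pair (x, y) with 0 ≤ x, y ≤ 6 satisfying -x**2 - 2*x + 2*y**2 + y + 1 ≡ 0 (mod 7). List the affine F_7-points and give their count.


Affine F_7-points: {(0, 5), (2, 0), (2, 3), (3, 0), (3, 3), (5, 5)}; count = 6.

For each of the 49 pairs (x, y) ∈ F_7², evaluate f(x, y) mod 7. Record the zeros.
  x = 0: [0↦1, 1↦4, 2↦4, 3↦1, 4↦2, 5↦0, 6↦2]  zeros at y ∈ {5}
  x = 1: [0↦5, 1↦1, 2↦1, 3↦5, 4↦6, 5↦4, 6↦6]  zeros at y ∈ ∅
  x = 2: [0↦0, 1↦3, 2↦3, 3↦0, 4↦1, 5↦6, 6↦1]  zeros at y ∈ {0, 3}
  x = 3: [0↦0, 1↦3, 2↦3, 3↦0, 4↦1, 5↦6, 6↦1]  zeros at y ∈ {0, 3}
  x = 4: [0↦5, 1↦1, 2↦1, 3↦5, 4↦6, 5↦4, 6↦6]  zeros at y ∈ ∅
  x = 5: [0↦1, 1↦4, 2↦4, 3↦1, 4↦2, 5↦0, 6↦2]  zeros at y ∈ {5}
  x = 6: [0↦2, 1↦5, 2↦5, 3↦2, 4↦3, 5↦1, 6↦3]  zeros at y ∈ ∅
Collecting zeros: affine points = {(0, 5), (2, 0), (2, 3), (3, 0), (3, 3), (5, 5)}.
Total count |C(F_7)_aff| = 6.


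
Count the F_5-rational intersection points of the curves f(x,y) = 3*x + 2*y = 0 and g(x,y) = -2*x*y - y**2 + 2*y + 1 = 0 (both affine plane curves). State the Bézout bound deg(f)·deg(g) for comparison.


Common zeros: {(1, 1), (3, 3)}; count = 2; Bézout bound = 2.

deg(f) = 1, deg(g) = 2, so Bézout bound = 2.
Scan x ∈ F_5. For each x, list the y ∈ F_5 with f(x, y) ≡ 0 and those with g(x, y) ≡ 0 (mod 5); the common zeros in that column are the intersection.
  x = 0: f ≡ 0 at y ∈ {0}; g ≡ 0 at y ∈ ∅; common: ∅.
  x = 1: f ≡ 0 at y ∈ {1}; g ≡ 0 at y ∈ {1, 4}; common: {1}.
  x = 2: f ≡ 0 at y ∈ {2}; g ≡ 0 at y ∈ ∅; common: ∅.
  x = 3: f ≡ 0 at y ∈ {3}; g ≡ 0 at y ∈ {3}; common: {3}.
  x = 4: f ≡ 0 at y ∈ {4}; g ≡ 0 at y ∈ {2}; common: ∅.
Collecting: common zeros = {(1, 1), (3, 3)}, so the count is 2.
Comparison with the Bézout bound: 2 ≤ 2 = deg(f)·deg(g), as expected for curves with no common component (the bound is attained).


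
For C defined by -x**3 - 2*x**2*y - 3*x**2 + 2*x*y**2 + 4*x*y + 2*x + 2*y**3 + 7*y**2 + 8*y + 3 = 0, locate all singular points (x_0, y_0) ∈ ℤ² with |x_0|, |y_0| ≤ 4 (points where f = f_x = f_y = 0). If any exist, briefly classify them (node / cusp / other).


Singular points: {(0, -1)}; classification: node.

Compute partial derivatives:
  f_x = -3*x**2 - 4*x*y - 6*x + 2*y**2 + 4*y + 2.
  f_y = -2*x**2 + 4*x*y + 4*x + 6*y**2 + 14*y + 8.
Scan x_0 ∈ {−4, ..., 4}. For each x_0, f_y(x_0, y) is a polynomial in y; find its integer roots y ∈ {−4, ..., 4}, then test f_x and f at those candidates.
  x = -4: f_y(-4, y) = 6*y**2 - 2*y - 40; no integer root y with |y| ≤ 4.
  x = -3: f_y(-3, y) = 6*y**2 + 2*y - 22; no integer root y with |y| ≤ 4.
  x = -2: f_y(-2, y) = 6*y**2 + 6*y - 8; no integer root y with |y| ≤ 4.
  x = -1: f_y(-1, y) = 6*y**2 + 10*y + 2; no integer root y with |y| ≤ 4.
  x = 0: f_y(0, y) = 6*y**2 + 14*y + 8; vanishes at y ∈ {-1}. (0, -1): f_x = 0, f = 0 — SINGULAR.
  x = 1: f_y(1, y) = 6*y**2 + 18*y + 10; no integer root y with |y| ≤ 4.
  x = 2: f_y(2, y) = 6*y**2 + 22*y + 8; no integer root y with |y| ≤ 4.
  x = 3: f_y(3, y) = 6*y**2 + 26*y + 2; no integer root y with |y| ≤ 4.
  x = 4: f_y(4, y) = 6*y**2 + 30*y - 8; no integer root y with |y| ≤ 4.
Only singular point on the grid: (0, -1).
Classify: substitute x = 0 + u, y = -1 + v and expand: f = -u**3 - 2*u**2*v - u**2 + 2*u*v**2 + 2*v**3 + v**2.
No constant or linear terms (consistent with a singular point). Quadratic part: -u**2 + v**2. Cubic part: -u**3 - 2*u**2*v + 2*u*v**2 + 2*v**3.
The quadratic part v**2 - u**2 = (v − u)(v + u) splits into two distinct linear factors, so there are two distinct tangent lines y − -1 = ±(x − 0) — this is a node (ordinary double point).
Classification: node.


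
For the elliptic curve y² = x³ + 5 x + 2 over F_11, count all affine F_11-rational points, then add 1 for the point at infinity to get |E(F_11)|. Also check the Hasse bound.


Affine points = {(2, 3), (2, 8), (3, 0), (4, 3), (4, 8), (5, 3), (5, 8), (8, 2), (8, 9)}; affine count = 9; |E(F_11)| = 10.

Discriminant check: Δ ∝ 4a³ + 27b² = 4·5³ + 27·2² = 4·125 + 27·4 ≡ 3 (mod 11). Nonzero ⇒ E is nonsingular.
For each x ∈ F_11, compute rhs = x³ + 5·x + 2 mod 11, then count y ∈ F_11 with y² ≡ rhs.
  x = 0: rhs = 2, matching y values: none (0 points).
  x = 1: rhs = 8, matching y values: none (0 points).
  x = 2: rhs = 9, matching y values: 3, 8 (2 points).
  x = 3: rhs = 0, matching y values: 0 (1 points).
  x = 4: rhs = 9, matching y values: 3, 8 (2 points).
  x = 5: rhs = 9, matching y values: 3, 8 (2 points).
  x = 6: rhs = 6, matching y values: none (0 points).
  x = 7: rhs = 6, matching y values: none (0 points).
  x = 8: rhs = 4, matching y values: 2, 9 (2 points).
  x = 9: rhs = 6, matching y values: none (0 points).
  x = 10: rhs = 7, matching y values: none (0 points).
Total affine count: 9.
Full point count |E(F_11)| = 9 + 1 = 10.
Hasse bound: |10 − (11+1)| = |-2| = 2 ≤ 2√11 ≈ 6.6332 ✓.


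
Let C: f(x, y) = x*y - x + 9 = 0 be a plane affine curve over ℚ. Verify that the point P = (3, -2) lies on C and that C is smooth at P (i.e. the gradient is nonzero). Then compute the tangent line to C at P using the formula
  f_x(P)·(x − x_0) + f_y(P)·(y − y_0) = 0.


Tangent line at P: -3*x + 3*y + 15 = 0.

Step 1: f(3, -2) = 0, so P lies on C.
Step 2: partial derivatives
  f_x(x, y) = y - 1, f_y(x, y) = x.
  f_x(P) = -3, f_y(P) = 3 (gradient nonzero, so P is smooth).
Step 3: tangent line at P: -3·(x − 3) + 3·(y − -2) = 0.
Expanding: -3*x + 3*y + 15 = 0.


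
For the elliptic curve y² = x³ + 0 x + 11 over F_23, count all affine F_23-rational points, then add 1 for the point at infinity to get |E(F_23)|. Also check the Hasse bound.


Affine points = {(1, 9), (1, 14), (4, 11), (4, 12), (7, 3), (7, 20), (9, 2), (9, 21), (11, 10), (11, 13), (13, 0), (14, 8), (14, 15), (16, 6), (16, 17), (17, 5), (17, 18), (18, 1), (18, 22), (19, 4), (19, 19), (21, 7), (21, 16)}; affine count = 23; |E(F_23)| = 24.

Discriminant check: Δ ∝ 4a³ + 27b² = 4·0³ + 27·11² = 4·0 + 27·121 ≡ 1 (mod 23). Nonzero ⇒ E is nonsingular.
For each x ∈ F_23, compute rhs = x³ + 0·x + 11 mod 23, then count y ∈ F_23 with y² ≡ rhs.
  x = 0: rhs = 11, matching y values: none (0 points).
  x = 1: rhs = 12, matching y values: 9, 14 (2 points).
  x = 2: rhs = 19, matching y values: none (0 points).
  x = 3: rhs = 15, matching y values: none (0 points).
  x = 4: rhs = 6, matching y values: 11, 12 (2 points).
  x = 5: rhs = 21, matching y values: none (0 points).
  x = 6: rhs = 20, matching y values: none (0 points).
  x = 7: rhs = 9, matching y values: 3, 20 (2 points).
  x = 8: rhs = 17, matching y values: none (0 points).
  x = 9: rhs = 4, matching y values: 2, 21 (2 points).
  x = 10: rhs = 22, matching y values: none (0 points).
  x = 11: rhs = 8, matching y values: 10, 13 (2 points).
  x = 12: rhs = 14, matching y values: none (0 points).
  x = 13: rhs = 0, matching y values: 0 (1 points).
  x = 14: rhs = 18, matching y values: 8, 15 (2 points).
  x = 15: rhs = 5, matching y values: none (0 points).
  x = 16: rhs = 13, matching y values: 6, 17 (2 points).
  x = 17: rhs = 2, matching y values: 5, 18 (2 points).
  x = 18: rhs = 1, matching y values: 1, 22 (2 points).
  x = 19: rhs = 16, matching y values: 4, 19 (2 points).
  x = 20: rhs = 7, matching y values: none (0 points).
  x = 21: rhs = 3, matching y values: 7, 16 (2 points).
  x = 22: rhs = 10, matching y values: none (0 points).
Total affine count: 23.
Full point count |E(F_23)| = 23 + 1 = 24.
Hasse bound: |24 − (23+1)| = |0| = 0 ≤ 2√23 ≈ 9.5917 ✓.


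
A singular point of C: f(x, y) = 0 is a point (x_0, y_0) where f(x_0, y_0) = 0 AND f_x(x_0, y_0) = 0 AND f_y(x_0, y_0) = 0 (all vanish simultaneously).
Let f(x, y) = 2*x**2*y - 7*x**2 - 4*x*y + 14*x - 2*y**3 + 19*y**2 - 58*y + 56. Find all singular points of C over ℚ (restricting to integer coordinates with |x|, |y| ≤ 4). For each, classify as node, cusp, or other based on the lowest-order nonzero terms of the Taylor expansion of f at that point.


Singular points: {(1, 3)}; classification: node.

Compute partial derivatives:
  f_x = 4*x*y - 14*x - 4*y + 14.
  f_y = 2*x**2 - 4*x - 6*y**2 + 38*y - 58.
Scan x_0 ∈ {−4, ..., 4}. For each x_0, f_y(x_0, y) is a polynomial in y; find its integer roots y ∈ {−4, ..., 4}, then test f_x and f at those candidates.
  x = -4: f_y(-4, y) = -6*y**2 + 38*y - 10; no integer root y with |y| ≤ 4.
  x = -3: f_y(-3, y) = -6*y**2 + 38*y - 28; no integer root y with |y| ≤ 4.
  x = -2: f_y(-2, y) = -6*y**2 + 38*y - 42; no integer root y with |y| ≤ 4.
  x = -1: f_y(-1, y) = -6*y**2 + 38*y - 52; vanishes at y ∈ {2}. (-1, 2): f_x = 12 ≠ 0.
  x = 0: f_y(0, y) = -6*y**2 + 38*y - 58; no integer root y with |y| ≤ 4.
  x = 1: f_y(1, y) = -6*y**2 + 38*y - 60; vanishes at y ∈ {3}. (1, 3): f_x = 0, f = 0 — SINGULAR.
  x = 2: f_y(2, y) = -6*y**2 + 38*y - 58; no integer root y with |y| ≤ 4.
  x = 3: f_y(3, y) = -6*y**2 + 38*y - 52; vanishes at y ∈ {2}. (3, 2): f_x = -12 ≠ 0.
  x = 4: f_y(4, y) = -6*y**2 + 38*y - 42; no integer root y with |y| ≤ 4.
Only singular point on the grid: (1, 3).
Classify: substitute x = 1 + u, y = 3 + v and expand: f = 2*u**2*v - u**2 - 2*v**3 + v**2.
No constant or linear terms (consistent with a singular point). Quadratic part: -u**2 + v**2. Cubic part: 2*u**2*v - 2*v**3.
The quadratic part v**2 - u**2 = (v − u)(v + u) splits into two distinct linear factors, so there are two distinct tangent lines y − 3 = ±(x − 1) — this is a node (ordinary double point).
Classification: node.
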